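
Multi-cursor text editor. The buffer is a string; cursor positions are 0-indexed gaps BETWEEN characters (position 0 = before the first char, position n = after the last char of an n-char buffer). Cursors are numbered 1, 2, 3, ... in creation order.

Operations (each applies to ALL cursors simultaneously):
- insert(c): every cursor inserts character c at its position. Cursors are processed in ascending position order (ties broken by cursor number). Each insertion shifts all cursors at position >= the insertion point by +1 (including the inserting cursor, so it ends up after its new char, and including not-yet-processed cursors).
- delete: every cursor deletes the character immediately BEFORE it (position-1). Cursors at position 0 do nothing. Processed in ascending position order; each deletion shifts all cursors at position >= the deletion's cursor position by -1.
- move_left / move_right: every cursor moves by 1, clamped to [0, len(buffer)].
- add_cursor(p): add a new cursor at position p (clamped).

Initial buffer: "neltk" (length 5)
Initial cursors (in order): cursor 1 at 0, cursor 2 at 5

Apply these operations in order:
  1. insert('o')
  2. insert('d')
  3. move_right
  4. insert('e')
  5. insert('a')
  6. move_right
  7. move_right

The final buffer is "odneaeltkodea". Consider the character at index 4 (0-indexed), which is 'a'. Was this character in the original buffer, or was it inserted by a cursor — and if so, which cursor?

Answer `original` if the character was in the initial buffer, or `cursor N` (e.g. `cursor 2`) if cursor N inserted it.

After op 1 (insert('o')): buffer="oneltko" (len 7), cursors c1@1 c2@7, authorship 1.....2
After op 2 (insert('d')): buffer="odneltkod" (len 9), cursors c1@2 c2@9, authorship 11.....22
After op 3 (move_right): buffer="odneltkod" (len 9), cursors c1@3 c2@9, authorship 11.....22
After op 4 (insert('e')): buffer="odneeltkode" (len 11), cursors c1@4 c2@11, authorship 11.1....222
After op 5 (insert('a')): buffer="odneaeltkodea" (len 13), cursors c1@5 c2@13, authorship 11.11....2222
After op 6 (move_right): buffer="odneaeltkodea" (len 13), cursors c1@6 c2@13, authorship 11.11....2222
After op 7 (move_right): buffer="odneaeltkodea" (len 13), cursors c1@7 c2@13, authorship 11.11....2222
Authorship (.=original, N=cursor N): 1 1 . 1 1 . . . . 2 2 2 2
Index 4: author = 1

Answer: cursor 1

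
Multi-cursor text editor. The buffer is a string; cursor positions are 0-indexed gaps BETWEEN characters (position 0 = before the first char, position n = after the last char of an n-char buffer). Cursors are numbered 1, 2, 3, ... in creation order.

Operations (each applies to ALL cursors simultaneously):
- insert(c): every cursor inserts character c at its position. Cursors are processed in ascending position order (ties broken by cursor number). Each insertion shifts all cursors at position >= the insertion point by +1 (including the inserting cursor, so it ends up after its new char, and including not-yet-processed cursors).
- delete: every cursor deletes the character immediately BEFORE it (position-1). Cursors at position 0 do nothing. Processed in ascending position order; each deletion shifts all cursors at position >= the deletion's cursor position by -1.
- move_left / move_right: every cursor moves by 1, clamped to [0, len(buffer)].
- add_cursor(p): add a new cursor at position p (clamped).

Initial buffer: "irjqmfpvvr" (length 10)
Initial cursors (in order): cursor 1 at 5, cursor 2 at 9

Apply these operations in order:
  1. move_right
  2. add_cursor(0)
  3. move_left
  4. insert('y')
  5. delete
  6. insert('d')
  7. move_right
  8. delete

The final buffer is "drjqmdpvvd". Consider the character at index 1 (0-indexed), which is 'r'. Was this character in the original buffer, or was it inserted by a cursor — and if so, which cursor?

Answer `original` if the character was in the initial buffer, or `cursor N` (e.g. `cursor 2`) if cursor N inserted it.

After op 1 (move_right): buffer="irjqmfpvvr" (len 10), cursors c1@6 c2@10, authorship ..........
After op 2 (add_cursor(0)): buffer="irjqmfpvvr" (len 10), cursors c3@0 c1@6 c2@10, authorship ..........
After op 3 (move_left): buffer="irjqmfpvvr" (len 10), cursors c3@0 c1@5 c2@9, authorship ..........
After op 4 (insert('y')): buffer="yirjqmyfpvvyr" (len 13), cursors c3@1 c1@7 c2@12, authorship 3.....1....2.
After op 5 (delete): buffer="irjqmfpvvr" (len 10), cursors c3@0 c1@5 c2@9, authorship ..........
After op 6 (insert('d')): buffer="dirjqmdfpvvdr" (len 13), cursors c3@1 c1@7 c2@12, authorship 3.....1....2.
After op 7 (move_right): buffer="dirjqmdfpvvdr" (len 13), cursors c3@2 c1@8 c2@13, authorship 3.....1....2.
After op 8 (delete): buffer="drjqmdpvvd" (len 10), cursors c3@1 c1@6 c2@10, authorship 3....1...2
Authorship (.=original, N=cursor N): 3 . . . . 1 . . . 2
Index 1: author = original

Answer: original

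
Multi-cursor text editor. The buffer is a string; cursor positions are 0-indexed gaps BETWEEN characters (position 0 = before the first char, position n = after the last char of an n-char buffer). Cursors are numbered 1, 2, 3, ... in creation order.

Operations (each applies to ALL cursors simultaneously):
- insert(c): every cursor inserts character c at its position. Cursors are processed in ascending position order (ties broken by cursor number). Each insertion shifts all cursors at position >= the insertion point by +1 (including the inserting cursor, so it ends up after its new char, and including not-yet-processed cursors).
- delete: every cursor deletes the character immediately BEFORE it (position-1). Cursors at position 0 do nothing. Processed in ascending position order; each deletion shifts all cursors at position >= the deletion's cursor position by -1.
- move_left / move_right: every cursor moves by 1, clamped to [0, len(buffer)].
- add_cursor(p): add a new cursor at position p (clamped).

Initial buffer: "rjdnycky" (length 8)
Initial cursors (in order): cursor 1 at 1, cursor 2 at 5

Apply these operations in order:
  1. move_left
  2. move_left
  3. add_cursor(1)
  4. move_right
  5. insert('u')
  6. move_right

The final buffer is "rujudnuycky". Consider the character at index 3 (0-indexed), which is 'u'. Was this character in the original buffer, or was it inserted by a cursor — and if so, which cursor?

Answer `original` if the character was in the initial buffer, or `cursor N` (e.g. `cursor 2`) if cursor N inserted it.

Answer: cursor 3

Derivation:
After op 1 (move_left): buffer="rjdnycky" (len 8), cursors c1@0 c2@4, authorship ........
After op 2 (move_left): buffer="rjdnycky" (len 8), cursors c1@0 c2@3, authorship ........
After op 3 (add_cursor(1)): buffer="rjdnycky" (len 8), cursors c1@0 c3@1 c2@3, authorship ........
After op 4 (move_right): buffer="rjdnycky" (len 8), cursors c1@1 c3@2 c2@4, authorship ........
After op 5 (insert('u')): buffer="rujudnuycky" (len 11), cursors c1@2 c3@4 c2@7, authorship .1.3..2....
After op 6 (move_right): buffer="rujudnuycky" (len 11), cursors c1@3 c3@5 c2@8, authorship .1.3..2....
Authorship (.=original, N=cursor N): . 1 . 3 . . 2 . . . .
Index 3: author = 3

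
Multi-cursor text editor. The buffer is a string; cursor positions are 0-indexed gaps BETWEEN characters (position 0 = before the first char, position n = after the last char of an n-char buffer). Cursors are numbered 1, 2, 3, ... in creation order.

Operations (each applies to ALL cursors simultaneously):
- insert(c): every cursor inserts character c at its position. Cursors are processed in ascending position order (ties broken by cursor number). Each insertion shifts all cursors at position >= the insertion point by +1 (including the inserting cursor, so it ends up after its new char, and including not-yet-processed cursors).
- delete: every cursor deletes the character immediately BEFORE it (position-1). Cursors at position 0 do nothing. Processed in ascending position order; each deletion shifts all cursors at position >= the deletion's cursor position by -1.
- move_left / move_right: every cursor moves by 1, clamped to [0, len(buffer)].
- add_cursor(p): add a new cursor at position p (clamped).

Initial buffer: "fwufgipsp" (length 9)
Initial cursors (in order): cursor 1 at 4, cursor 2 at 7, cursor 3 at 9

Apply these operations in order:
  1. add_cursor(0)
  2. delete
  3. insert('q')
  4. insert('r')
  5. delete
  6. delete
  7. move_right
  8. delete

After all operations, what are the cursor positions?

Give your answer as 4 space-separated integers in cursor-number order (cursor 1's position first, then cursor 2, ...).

Answer: 2 2 2 0

Derivation:
After op 1 (add_cursor(0)): buffer="fwufgipsp" (len 9), cursors c4@0 c1@4 c2@7 c3@9, authorship .........
After op 2 (delete): buffer="fwugis" (len 6), cursors c4@0 c1@3 c2@5 c3@6, authorship ......
After op 3 (insert('q')): buffer="qfwuqgiqsq" (len 10), cursors c4@1 c1@5 c2@8 c3@10, authorship 4...1..2.3
After op 4 (insert('r')): buffer="qrfwuqrgiqrsqr" (len 14), cursors c4@2 c1@7 c2@11 c3@14, authorship 44...11..22.33
After op 5 (delete): buffer="qfwuqgiqsq" (len 10), cursors c4@1 c1@5 c2@8 c3@10, authorship 4...1..2.3
After op 6 (delete): buffer="fwugis" (len 6), cursors c4@0 c1@3 c2@5 c3@6, authorship ......
After op 7 (move_right): buffer="fwugis" (len 6), cursors c4@1 c1@4 c2@6 c3@6, authorship ......
After op 8 (delete): buffer="wu" (len 2), cursors c4@0 c1@2 c2@2 c3@2, authorship ..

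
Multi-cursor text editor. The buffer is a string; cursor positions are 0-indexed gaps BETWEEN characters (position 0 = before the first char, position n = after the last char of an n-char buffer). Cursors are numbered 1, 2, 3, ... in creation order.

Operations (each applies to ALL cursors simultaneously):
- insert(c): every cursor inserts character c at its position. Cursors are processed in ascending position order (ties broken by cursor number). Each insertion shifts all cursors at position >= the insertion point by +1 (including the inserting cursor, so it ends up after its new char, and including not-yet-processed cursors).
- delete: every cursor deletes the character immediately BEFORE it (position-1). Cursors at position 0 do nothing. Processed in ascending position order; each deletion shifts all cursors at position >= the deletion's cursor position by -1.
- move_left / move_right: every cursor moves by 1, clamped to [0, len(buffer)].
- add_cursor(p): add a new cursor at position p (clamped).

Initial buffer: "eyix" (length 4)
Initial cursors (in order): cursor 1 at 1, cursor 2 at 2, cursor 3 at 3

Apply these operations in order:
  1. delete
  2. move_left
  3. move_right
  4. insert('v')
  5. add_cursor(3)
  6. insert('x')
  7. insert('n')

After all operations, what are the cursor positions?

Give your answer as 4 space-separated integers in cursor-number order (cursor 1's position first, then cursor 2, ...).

Answer: 12 12 12 5

Derivation:
After op 1 (delete): buffer="x" (len 1), cursors c1@0 c2@0 c3@0, authorship .
After op 2 (move_left): buffer="x" (len 1), cursors c1@0 c2@0 c3@0, authorship .
After op 3 (move_right): buffer="x" (len 1), cursors c1@1 c2@1 c3@1, authorship .
After op 4 (insert('v')): buffer="xvvv" (len 4), cursors c1@4 c2@4 c3@4, authorship .123
After op 5 (add_cursor(3)): buffer="xvvv" (len 4), cursors c4@3 c1@4 c2@4 c3@4, authorship .123
After op 6 (insert('x')): buffer="xvvxvxxx" (len 8), cursors c4@4 c1@8 c2@8 c3@8, authorship .1243123
After op 7 (insert('n')): buffer="xvvxnvxxxnnn" (len 12), cursors c4@5 c1@12 c2@12 c3@12, authorship .12443123123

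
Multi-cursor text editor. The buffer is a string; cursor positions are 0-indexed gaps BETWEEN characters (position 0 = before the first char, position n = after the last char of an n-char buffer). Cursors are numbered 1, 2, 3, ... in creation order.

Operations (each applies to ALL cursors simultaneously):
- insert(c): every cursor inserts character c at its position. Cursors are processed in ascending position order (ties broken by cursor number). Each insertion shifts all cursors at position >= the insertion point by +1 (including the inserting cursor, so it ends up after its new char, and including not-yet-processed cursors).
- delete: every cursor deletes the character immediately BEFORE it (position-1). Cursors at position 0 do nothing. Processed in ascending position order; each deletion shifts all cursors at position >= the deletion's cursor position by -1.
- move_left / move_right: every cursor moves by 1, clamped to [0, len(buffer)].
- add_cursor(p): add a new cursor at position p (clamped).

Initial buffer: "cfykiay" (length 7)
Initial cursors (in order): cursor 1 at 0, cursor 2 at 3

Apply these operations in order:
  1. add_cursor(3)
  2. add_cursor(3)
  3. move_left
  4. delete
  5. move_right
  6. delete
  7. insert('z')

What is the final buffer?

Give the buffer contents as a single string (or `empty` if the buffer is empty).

After op 1 (add_cursor(3)): buffer="cfykiay" (len 7), cursors c1@0 c2@3 c3@3, authorship .......
After op 2 (add_cursor(3)): buffer="cfykiay" (len 7), cursors c1@0 c2@3 c3@3 c4@3, authorship .......
After op 3 (move_left): buffer="cfykiay" (len 7), cursors c1@0 c2@2 c3@2 c4@2, authorship .......
After op 4 (delete): buffer="ykiay" (len 5), cursors c1@0 c2@0 c3@0 c4@0, authorship .....
After op 5 (move_right): buffer="ykiay" (len 5), cursors c1@1 c2@1 c3@1 c4@1, authorship .....
After op 6 (delete): buffer="kiay" (len 4), cursors c1@0 c2@0 c3@0 c4@0, authorship ....
After op 7 (insert('z')): buffer="zzzzkiay" (len 8), cursors c1@4 c2@4 c3@4 c4@4, authorship 1234....

Answer: zzzzkiay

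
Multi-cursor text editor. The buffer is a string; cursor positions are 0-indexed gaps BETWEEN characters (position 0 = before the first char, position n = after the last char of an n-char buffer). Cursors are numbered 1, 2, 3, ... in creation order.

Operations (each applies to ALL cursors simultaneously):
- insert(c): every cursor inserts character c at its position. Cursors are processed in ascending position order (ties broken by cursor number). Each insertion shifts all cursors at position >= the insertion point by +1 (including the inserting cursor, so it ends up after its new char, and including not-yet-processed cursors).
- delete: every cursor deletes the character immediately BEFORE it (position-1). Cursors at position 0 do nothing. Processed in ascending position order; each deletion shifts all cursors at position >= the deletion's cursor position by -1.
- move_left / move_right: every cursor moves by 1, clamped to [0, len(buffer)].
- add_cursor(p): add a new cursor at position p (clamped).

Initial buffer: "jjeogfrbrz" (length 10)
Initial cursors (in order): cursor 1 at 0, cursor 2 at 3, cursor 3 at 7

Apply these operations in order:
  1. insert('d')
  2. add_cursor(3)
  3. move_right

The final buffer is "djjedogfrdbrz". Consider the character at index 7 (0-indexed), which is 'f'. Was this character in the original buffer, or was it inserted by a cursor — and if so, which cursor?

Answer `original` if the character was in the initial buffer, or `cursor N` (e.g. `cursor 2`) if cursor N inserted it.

After op 1 (insert('d')): buffer="djjedogfrdbrz" (len 13), cursors c1@1 c2@5 c3@10, authorship 1...2....3...
After op 2 (add_cursor(3)): buffer="djjedogfrdbrz" (len 13), cursors c1@1 c4@3 c2@5 c3@10, authorship 1...2....3...
After op 3 (move_right): buffer="djjedogfrdbrz" (len 13), cursors c1@2 c4@4 c2@6 c3@11, authorship 1...2....3...
Authorship (.=original, N=cursor N): 1 . . . 2 . . . . 3 . . .
Index 7: author = original

Answer: original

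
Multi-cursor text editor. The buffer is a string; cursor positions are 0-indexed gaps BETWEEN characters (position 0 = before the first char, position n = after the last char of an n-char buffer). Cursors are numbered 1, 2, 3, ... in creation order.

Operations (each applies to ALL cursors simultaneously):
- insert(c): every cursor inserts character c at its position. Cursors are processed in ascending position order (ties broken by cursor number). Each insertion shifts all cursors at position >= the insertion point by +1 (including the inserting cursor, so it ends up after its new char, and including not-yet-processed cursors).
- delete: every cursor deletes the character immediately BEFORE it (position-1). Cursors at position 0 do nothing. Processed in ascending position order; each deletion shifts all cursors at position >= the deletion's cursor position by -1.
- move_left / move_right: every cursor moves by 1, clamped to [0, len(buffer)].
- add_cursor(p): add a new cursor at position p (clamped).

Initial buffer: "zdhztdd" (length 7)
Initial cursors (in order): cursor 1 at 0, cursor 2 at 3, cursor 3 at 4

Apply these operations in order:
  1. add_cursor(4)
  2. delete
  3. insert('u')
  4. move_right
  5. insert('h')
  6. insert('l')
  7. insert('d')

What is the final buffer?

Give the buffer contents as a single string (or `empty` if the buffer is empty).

After op 1 (add_cursor(4)): buffer="zdhztdd" (len 7), cursors c1@0 c2@3 c3@4 c4@4, authorship .......
After op 2 (delete): buffer="ztdd" (len 4), cursors c1@0 c2@1 c3@1 c4@1, authorship ....
After op 3 (insert('u')): buffer="uzuuutdd" (len 8), cursors c1@1 c2@5 c3@5 c4@5, authorship 1.234...
After op 4 (move_right): buffer="uzuuutdd" (len 8), cursors c1@2 c2@6 c3@6 c4@6, authorship 1.234...
After op 5 (insert('h')): buffer="uzhuuuthhhdd" (len 12), cursors c1@3 c2@10 c3@10 c4@10, authorship 1.1234.234..
After op 6 (insert('l')): buffer="uzhluuuthhhllldd" (len 16), cursors c1@4 c2@14 c3@14 c4@14, authorship 1.11234.234234..
After op 7 (insert('d')): buffer="uzhlduuuthhhlllddddd" (len 20), cursors c1@5 c2@18 c3@18 c4@18, authorship 1.111234.234234234..

Answer: uzhlduuuthhhlllddddd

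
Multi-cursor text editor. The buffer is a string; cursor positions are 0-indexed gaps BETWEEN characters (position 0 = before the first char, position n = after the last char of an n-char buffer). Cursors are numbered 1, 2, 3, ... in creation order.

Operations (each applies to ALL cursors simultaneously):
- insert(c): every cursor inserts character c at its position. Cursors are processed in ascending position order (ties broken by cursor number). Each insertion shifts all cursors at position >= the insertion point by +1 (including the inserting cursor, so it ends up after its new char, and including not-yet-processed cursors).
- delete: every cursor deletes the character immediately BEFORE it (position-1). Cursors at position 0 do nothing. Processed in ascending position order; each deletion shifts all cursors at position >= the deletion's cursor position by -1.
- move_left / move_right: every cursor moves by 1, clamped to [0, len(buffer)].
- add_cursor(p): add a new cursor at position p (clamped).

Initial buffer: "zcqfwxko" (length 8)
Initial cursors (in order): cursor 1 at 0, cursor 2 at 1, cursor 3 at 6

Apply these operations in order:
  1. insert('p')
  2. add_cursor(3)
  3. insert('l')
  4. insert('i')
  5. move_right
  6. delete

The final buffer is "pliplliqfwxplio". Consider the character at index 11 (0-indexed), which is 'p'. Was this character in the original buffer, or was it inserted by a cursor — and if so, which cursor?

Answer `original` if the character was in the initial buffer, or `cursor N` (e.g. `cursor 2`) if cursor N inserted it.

After op 1 (insert('p')): buffer="pzpcqfwxpko" (len 11), cursors c1@1 c2@3 c3@9, authorship 1.2.....3..
After op 2 (add_cursor(3)): buffer="pzpcqfwxpko" (len 11), cursors c1@1 c2@3 c4@3 c3@9, authorship 1.2.....3..
After op 3 (insert('l')): buffer="plzpllcqfwxplko" (len 15), cursors c1@2 c2@6 c4@6 c3@13, authorship 11.224.....33..
After op 4 (insert('i')): buffer="plizplliicqfwxpliko" (len 19), cursors c1@3 c2@9 c4@9 c3@17, authorship 111.22424.....333..
After op 5 (move_right): buffer="plizplliicqfwxpliko" (len 19), cursors c1@4 c2@10 c4@10 c3@18, authorship 111.22424.....333..
After op 6 (delete): buffer="pliplliqfwxplio" (len 15), cursors c1@3 c2@7 c4@7 c3@14, authorship 1112242....333.
Authorship (.=original, N=cursor N): 1 1 1 2 2 4 2 . . . . 3 3 3 .
Index 11: author = 3

Answer: cursor 3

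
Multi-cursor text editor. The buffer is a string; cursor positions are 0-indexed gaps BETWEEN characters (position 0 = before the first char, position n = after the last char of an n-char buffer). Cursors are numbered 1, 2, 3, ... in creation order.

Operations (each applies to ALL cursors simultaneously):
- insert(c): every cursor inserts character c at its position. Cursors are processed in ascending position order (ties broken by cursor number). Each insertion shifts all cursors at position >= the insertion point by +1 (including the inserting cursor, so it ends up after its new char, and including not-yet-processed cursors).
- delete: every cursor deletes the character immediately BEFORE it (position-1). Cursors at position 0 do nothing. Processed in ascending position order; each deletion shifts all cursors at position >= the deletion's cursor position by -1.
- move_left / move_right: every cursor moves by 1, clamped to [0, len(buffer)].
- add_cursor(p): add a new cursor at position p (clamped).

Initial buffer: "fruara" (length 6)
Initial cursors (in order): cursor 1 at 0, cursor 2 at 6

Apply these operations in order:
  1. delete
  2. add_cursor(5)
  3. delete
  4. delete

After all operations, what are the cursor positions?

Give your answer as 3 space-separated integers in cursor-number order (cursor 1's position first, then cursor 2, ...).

Answer: 0 1 1

Derivation:
After op 1 (delete): buffer="fruar" (len 5), cursors c1@0 c2@5, authorship .....
After op 2 (add_cursor(5)): buffer="fruar" (len 5), cursors c1@0 c2@5 c3@5, authorship .....
After op 3 (delete): buffer="fru" (len 3), cursors c1@0 c2@3 c3@3, authorship ...
After op 4 (delete): buffer="f" (len 1), cursors c1@0 c2@1 c3@1, authorship .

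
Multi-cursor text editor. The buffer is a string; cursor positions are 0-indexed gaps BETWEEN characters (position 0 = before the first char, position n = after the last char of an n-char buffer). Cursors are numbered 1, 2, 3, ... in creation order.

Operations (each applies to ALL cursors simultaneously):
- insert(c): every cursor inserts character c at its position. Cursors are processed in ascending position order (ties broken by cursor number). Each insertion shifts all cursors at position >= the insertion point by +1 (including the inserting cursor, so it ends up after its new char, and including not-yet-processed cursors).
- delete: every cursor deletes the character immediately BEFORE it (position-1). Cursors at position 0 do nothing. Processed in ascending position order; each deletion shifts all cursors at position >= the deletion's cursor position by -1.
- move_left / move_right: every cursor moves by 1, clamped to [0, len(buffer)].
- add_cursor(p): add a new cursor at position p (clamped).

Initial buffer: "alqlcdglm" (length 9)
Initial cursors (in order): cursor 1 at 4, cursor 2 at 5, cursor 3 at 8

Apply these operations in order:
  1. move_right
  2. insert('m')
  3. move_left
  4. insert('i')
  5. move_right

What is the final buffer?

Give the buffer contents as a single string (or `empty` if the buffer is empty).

Answer: alqlcimdimglmim

Derivation:
After op 1 (move_right): buffer="alqlcdglm" (len 9), cursors c1@5 c2@6 c3@9, authorship .........
After op 2 (insert('m')): buffer="alqlcmdmglmm" (len 12), cursors c1@6 c2@8 c3@12, authorship .....1.2...3
After op 3 (move_left): buffer="alqlcmdmglmm" (len 12), cursors c1@5 c2@7 c3@11, authorship .....1.2...3
After op 4 (insert('i')): buffer="alqlcimdimglmim" (len 15), cursors c1@6 c2@9 c3@14, authorship .....11.22...33
After op 5 (move_right): buffer="alqlcimdimglmim" (len 15), cursors c1@7 c2@10 c3@15, authorship .....11.22...33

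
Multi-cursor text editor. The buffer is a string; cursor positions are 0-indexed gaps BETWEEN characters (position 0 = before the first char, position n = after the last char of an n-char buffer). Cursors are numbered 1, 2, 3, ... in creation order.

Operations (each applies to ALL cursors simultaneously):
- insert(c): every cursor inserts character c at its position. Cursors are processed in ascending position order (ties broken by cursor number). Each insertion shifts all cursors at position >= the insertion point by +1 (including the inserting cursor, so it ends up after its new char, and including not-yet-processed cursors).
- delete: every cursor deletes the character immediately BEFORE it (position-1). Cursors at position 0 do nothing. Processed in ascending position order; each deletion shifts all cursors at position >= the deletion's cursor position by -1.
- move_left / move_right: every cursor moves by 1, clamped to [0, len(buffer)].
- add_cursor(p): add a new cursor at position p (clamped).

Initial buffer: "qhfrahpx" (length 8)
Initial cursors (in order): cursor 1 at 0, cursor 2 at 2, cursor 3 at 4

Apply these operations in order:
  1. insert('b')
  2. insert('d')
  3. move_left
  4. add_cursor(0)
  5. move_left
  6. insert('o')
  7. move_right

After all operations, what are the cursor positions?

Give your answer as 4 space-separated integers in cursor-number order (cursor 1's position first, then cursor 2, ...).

After op 1 (insert('b')): buffer="bqhbfrbahpx" (len 11), cursors c1@1 c2@4 c3@7, authorship 1..2..3....
After op 2 (insert('d')): buffer="bdqhbdfrbdahpx" (len 14), cursors c1@2 c2@6 c3@10, authorship 11..22..33....
After op 3 (move_left): buffer="bdqhbdfrbdahpx" (len 14), cursors c1@1 c2@5 c3@9, authorship 11..22..33....
After op 4 (add_cursor(0)): buffer="bdqhbdfrbdahpx" (len 14), cursors c4@0 c1@1 c2@5 c3@9, authorship 11..22..33....
After op 5 (move_left): buffer="bdqhbdfrbdahpx" (len 14), cursors c1@0 c4@0 c2@4 c3@8, authorship 11..22..33....
After op 6 (insert('o')): buffer="oobdqhobdfrobdahpx" (len 18), cursors c1@2 c4@2 c2@7 c3@12, authorship 1411..222..333....
After op 7 (move_right): buffer="oobdqhobdfrobdahpx" (len 18), cursors c1@3 c4@3 c2@8 c3@13, authorship 1411..222..333....

Answer: 3 8 13 3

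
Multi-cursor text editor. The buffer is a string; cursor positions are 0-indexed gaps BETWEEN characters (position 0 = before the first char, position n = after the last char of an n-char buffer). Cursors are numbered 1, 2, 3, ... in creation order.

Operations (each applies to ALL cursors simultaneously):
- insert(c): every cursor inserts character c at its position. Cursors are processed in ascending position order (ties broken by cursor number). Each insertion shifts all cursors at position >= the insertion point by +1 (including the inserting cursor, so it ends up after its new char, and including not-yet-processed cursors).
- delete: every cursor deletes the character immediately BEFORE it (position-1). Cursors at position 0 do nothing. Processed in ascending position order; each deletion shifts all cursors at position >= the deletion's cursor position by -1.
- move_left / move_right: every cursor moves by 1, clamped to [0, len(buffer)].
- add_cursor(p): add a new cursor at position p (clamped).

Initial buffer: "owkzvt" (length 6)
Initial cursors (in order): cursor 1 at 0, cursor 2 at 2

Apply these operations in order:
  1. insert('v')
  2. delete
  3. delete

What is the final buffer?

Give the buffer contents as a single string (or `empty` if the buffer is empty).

After op 1 (insert('v')): buffer="vowvkzvt" (len 8), cursors c1@1 c2@4, authorship 1..2....
After op 2 (delete): buffer="owkzvt" (len 6), cursors c1@0 c2@2, authorship ......
After op 3 (delete): buffer="okzvt" (len 5), cursors c1@0 c2@1, authorship .....

Answer: okzvt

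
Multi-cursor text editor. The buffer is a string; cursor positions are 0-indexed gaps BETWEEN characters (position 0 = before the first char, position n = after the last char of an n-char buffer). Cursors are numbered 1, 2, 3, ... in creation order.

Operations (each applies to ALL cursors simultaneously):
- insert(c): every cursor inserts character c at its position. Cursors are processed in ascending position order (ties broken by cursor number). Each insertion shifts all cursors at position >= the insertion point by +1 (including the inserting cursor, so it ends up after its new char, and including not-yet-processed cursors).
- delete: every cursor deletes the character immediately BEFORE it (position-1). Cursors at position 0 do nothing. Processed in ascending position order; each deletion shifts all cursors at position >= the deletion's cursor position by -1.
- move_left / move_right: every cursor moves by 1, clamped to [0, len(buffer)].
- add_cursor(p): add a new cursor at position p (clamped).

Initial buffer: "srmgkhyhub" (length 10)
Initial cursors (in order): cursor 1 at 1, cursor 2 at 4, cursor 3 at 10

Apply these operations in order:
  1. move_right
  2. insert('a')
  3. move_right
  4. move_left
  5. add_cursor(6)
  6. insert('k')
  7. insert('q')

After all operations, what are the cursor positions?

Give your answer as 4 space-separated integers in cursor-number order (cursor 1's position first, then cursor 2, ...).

Answer: 5 13 20 10

Derivation:
After op 1 (move_right): buffer="srmgkhyhub" (len 10), cursors c1@2 c2@5 c3@10, authorship ..........
After op 2 (insert('a')): buffer="sramgkahyhuba" (len 13), cursors c1@3 c2@7 c3@13, authorship ..1...2.....3
After op 3 (move_right): buffer="sramgkahyhuba" (len 13), cursors c1@4 c2@8 c3@13, authorship ..1...2.....3
After op 4 (move_left): buffer="sramgkahyhuba" (len 13), cursors c1@3 c2@7 c3@12, authorship ..1...2.....3
After op 5 (add_cursor(6)): buffer="sramgkahyhuba" (len 13), cursors c1@3 c4@6 c2@7 c3@12, authorship ..1...2.....3
After op 6 (insert('k')): buffer="srakmgkkakhyhubka" (len 17), cursors c1@4 c4@8 c2@10 c3@16, authorship ..11...422.....33
After op 7 (insert('q')): buffer="srakqmgkkqakqhyhubkqa" (len 21), cursors c1@5 c4@10 c2@13 c3@20, authorship ..111...44222.....333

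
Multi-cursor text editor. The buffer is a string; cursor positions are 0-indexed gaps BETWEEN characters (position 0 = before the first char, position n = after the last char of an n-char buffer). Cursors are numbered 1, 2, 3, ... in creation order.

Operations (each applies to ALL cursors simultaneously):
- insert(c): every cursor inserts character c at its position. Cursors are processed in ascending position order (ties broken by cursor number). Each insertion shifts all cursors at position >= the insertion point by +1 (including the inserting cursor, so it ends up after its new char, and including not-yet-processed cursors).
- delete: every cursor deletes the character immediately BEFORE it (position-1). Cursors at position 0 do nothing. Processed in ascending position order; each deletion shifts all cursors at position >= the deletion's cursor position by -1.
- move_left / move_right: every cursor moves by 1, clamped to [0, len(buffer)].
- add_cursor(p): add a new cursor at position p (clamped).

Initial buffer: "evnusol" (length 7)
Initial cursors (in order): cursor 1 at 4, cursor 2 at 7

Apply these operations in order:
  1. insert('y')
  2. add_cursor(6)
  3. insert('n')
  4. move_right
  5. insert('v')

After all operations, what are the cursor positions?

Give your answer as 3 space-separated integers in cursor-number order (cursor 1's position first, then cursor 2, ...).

Answer: 8 15 11

Derivation:
After op 1 (insert('y')): buffer="evnuysoly" (len 9), cursors c1@5 c2@9, authorship ....1...2
After op 2 (add_cursor(6)): buffer="evnuysoly" (len 9), cursors c1@5 c3@6 c2@9, authorship ....1...2
After op 3 (insert('n')): buffer="evnuynsnolyn" (len 12), cursors c1@6 c3@8 c2@12, authorship ....11.3..22
After op 4 (move_right): buffer="evnuynsnolyn" (len 12), cursors c1@7 c3@9 c2@12, authorship ....11.3..22
After op 5 (insert('v')): buffer="evnuynsvnovlynv" (len 15), cursors c1@8 c3@11 c2@15, authorship ....11.13.3.222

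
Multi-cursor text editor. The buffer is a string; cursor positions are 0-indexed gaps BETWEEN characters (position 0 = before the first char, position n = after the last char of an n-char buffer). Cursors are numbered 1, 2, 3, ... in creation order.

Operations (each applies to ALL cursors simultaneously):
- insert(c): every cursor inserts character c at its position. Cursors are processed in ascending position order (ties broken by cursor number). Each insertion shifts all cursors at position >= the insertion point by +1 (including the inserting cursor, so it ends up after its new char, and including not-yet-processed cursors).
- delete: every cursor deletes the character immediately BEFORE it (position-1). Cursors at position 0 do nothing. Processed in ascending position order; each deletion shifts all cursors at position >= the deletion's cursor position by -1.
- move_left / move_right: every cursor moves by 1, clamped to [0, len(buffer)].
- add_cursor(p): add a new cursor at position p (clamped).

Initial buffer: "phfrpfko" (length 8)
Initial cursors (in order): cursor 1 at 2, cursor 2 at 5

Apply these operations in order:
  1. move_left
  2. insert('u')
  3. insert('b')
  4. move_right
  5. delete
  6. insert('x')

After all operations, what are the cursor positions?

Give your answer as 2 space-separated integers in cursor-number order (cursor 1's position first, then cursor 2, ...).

Answer: 4 9

Derivation:
After op 1 (move_left): buffer="phfrpfko" (len 8), cursors c1@1 c2@4, authorship ........
After op 2 (insert('u')): buffer="puhfrupfko" (len 10), cursors c1@2 c2@6, authorship .1...2....
After op 3 (insert('b')): buffer="pubhfrubpfko" (len 12), cursors c1@3 c2@8, authorship .11...22....
After op 4 (move_right): buffer="pubhfrubpfko" (len 12), cursors c1@4 c2@9, authorship .11...22....
After op 5 (delete): buffer="pubfrubfko" (len 10), cursors c1@3 c2@7, authorship .11..22...
After op 6 (insert('x')): buffer="pubxfrubxfko" (len 12), cursors c1@4 c2@9, authorship .111..222...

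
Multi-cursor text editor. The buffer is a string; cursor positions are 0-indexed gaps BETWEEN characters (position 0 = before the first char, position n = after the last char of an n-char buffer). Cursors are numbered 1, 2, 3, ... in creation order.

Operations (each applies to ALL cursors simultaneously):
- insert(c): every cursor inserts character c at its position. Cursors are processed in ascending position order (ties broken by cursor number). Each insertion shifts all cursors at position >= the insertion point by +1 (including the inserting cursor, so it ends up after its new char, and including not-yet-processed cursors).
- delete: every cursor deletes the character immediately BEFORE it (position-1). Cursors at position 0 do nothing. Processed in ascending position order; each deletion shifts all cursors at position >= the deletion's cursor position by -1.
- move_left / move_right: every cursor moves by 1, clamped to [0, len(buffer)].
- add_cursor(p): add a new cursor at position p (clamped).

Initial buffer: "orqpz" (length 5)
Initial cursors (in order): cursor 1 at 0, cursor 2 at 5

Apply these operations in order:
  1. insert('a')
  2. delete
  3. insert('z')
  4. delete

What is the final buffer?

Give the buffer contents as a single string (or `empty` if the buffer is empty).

After op 1 (insert('a')): buffer="aorqpza" (len 7), cursors c1@1 c2@7, authorship 1.....2
After op 2 (delete): buffer="orqpz" (len 5), cursors c1@0 c2@5, authorship .....
After op 3 (insert('z')): buffer="zorqpzz" (len 7), cursors c1@1 c2@7, authorship 1.....2
After op 4 (delete): buffer="orqpz" (len 5), cursors c1@0 c2@5, authorship .....

Answer: orqpz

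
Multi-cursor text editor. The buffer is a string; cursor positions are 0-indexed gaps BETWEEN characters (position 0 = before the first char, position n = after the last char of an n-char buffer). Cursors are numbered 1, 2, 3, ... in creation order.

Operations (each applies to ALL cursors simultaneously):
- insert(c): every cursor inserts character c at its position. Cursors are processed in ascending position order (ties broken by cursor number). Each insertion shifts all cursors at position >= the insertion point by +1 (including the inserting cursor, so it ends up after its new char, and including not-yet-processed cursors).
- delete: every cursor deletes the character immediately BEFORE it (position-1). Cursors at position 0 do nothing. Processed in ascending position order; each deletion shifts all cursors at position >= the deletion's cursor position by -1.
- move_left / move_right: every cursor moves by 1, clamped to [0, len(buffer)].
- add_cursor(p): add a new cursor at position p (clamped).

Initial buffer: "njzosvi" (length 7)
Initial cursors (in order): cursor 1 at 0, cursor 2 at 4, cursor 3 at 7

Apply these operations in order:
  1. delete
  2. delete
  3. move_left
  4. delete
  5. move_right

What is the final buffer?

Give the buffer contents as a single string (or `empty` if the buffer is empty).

Answer: s

Derivation:
After op 1 (delete): buffer="njzsv" (len 5), cursors c1@0 c2@3 c3@5, authorship .....
After op 2 (delete): buffer="njs" (len 3), cursors c1@0 c2@2 c3@3, authorship ...
After op 3 (move_left): buffer="njs" (len 3), cursors c1@0 c2@1 c3@2, authorship ...
After op 4 (delete): buffer="s" (len 1), cursors c1@0 c2@0 c3@0, authorship .
After op 5 (move_right): buffer="s" (len 1), cursors c1@1 c2@1 c3@1, authorship .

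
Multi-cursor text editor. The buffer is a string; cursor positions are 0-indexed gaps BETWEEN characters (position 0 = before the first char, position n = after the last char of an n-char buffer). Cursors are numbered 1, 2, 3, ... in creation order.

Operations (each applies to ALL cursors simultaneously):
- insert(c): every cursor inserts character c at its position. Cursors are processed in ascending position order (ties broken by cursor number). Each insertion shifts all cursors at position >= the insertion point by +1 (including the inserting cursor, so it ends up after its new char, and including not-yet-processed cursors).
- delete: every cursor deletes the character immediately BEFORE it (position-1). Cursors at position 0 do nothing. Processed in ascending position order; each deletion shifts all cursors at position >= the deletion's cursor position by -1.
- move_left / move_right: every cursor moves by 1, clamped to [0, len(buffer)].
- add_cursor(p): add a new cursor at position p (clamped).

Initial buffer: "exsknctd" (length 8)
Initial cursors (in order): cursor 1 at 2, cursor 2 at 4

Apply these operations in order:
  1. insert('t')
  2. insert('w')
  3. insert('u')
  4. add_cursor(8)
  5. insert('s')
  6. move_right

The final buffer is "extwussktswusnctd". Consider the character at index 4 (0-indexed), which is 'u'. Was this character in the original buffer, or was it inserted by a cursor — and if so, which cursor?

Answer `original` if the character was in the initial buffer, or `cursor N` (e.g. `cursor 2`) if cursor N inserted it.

After op 1 (insert('t')): buffer="extsktnctd" (len 10), cursors c1@3 c2@6, authorship ..1..2....
After op 2 (insert('w')): buffer="extwsktwnctd" (len 12), cursors c1@4 c2@8, authorship ..11..22....
After op 3 (insert('u')): buffer="extwusktwunctd" (len 14), cursors c1@5 c2@10, authorship ..111..222....
After op 4 (add_cursor(8)): buffer="extwusktwunctd" (len 14), cursors c1@5 c3@8 c2@10, authorship ..111..222....
After op 5 (insert('s')): buffer="extwussktswusnctd" (len 17), cursors c1@6 c3@10 c2@13, authorship ..1111..23222....
After op 6 (move_right): buffer="extwussktswusnctd" (len 17), cursors c1@7 c3@11 c2@14, authorship ..1111..23222....
Authorship (.=original, N=cursor N): . . 1 1 1 1 . . 2 3 2 2 2 . . . .
Index 4: author = 1

Answer: cursor 1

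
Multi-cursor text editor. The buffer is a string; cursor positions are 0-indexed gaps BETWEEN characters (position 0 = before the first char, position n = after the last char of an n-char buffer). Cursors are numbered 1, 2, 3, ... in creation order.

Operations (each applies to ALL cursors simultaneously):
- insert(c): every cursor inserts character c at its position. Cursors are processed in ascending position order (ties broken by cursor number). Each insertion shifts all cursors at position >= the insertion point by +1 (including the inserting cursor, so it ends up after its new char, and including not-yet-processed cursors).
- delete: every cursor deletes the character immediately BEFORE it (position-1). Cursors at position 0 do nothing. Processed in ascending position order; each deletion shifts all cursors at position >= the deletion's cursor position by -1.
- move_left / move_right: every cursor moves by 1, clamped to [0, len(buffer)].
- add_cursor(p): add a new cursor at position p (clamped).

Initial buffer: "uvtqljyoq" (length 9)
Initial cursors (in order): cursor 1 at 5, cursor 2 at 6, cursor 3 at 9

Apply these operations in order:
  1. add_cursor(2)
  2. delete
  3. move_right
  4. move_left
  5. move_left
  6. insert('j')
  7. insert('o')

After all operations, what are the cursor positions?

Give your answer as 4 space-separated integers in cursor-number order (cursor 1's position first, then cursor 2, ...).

After op 1 (add_cursor(2)): buffer="uvtqljyoq" (len 9), cursors c4@2 c1@5 c2@6 c3@9, authorship .........
After op 2 (delete): buffer="utqyo" (len 5), cursors c4@1 c1@3 c2@3 c3@5, authorship .....
After op 3 (move_right): buffer="utqyo" (len 5), cursors c4@2 c1@4 c2@4 c3@5, authorship .....
After op 4 (move_left): buffer="utqyo" (len 5), cursors c4@1 c1@3 c2@3 c3@4, authorship .....
After op 5 (move_left): buffer="utqyo" (len 5), cursors c4@0 c1@2 c2@2 c3@3, authorship .....
After op 6 (insert('j')): buffer="jutjjqjyo" (len 9), cursors c4@1 c1@5 c2@5 c3@7, authorship 4..12.3..
After op 7 (insert('o')): buffer="joutjjooqjoyo" (len 13), cursors c4@2 c1@8 c2@8 c3@11, authorship 44..1212.33..

Answer: 8 8 11 2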